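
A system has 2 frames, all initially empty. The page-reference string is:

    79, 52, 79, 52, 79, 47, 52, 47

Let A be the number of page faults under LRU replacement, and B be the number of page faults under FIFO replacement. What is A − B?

Under LRU: F F . . . F F . → 4 faults.
Under FIFO: F F . . . F . . → 3 faults.
A − B = 4 − 3 = 1.

1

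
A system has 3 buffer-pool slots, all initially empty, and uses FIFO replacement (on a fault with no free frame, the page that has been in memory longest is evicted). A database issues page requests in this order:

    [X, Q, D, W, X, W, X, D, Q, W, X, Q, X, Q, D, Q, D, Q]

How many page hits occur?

X -> fault, frames [X]
Q -> fault, frames [X, Q]
D -> fault, frames [X, Q, D]
W -> fault, evict X, frames [Q, D, W]
X -> fault, evict Q, frames [D, W, X]
W -> hit
X -> hit
D -> hit
Q -> fault, evict D, frames [W, X, Q]
W -> hit
X -> hit
Q -> hit
X -> hit
Q -> hit
D -> fault, evict W, frames [X, Q, D]
Q -> hit
D -> hit
Q -> hit
Hits: 11.

11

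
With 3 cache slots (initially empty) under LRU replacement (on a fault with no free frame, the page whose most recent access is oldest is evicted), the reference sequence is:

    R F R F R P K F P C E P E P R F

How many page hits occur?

7

R -> miss, frames [R]
F -> miss, frames [R, F]
R -> hit
F -> hit
R -> hit
P -> miss, frames [F, R, P]
K -> miss, evict F, frames [R, P, K]
F -> miss, evict R, frames [P, K, F]
P -> hit
C -> miss, evict K, frames [F, P, C]
E -> miss, evict F, frames [P, C, E]
P -> hit
E -> hit
P -> hit
R -> miss, evict C, frames [E, P, R]
F -> miss, evict E, frames [P, R, F]
Hits: 7.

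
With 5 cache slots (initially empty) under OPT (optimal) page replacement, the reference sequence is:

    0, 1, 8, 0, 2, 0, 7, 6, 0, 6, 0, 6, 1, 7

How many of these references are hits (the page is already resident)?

8

0 -> fault, frames {0}
1 -> fault, frames {0,1}
8 -> fault, frames {0,1,8}
0 -> hit
2 -> fault, frames {0,1,8,2}
0 -> hit
7 -> fault, frames {0,1,8,2,7}
6 -> fault, evict 2, frames {0,1,8,7,6}
0 -> hit
6 -> hit
0 -> hit
6 -> hit
1 -> hit
7 -> hit
Hits: 8.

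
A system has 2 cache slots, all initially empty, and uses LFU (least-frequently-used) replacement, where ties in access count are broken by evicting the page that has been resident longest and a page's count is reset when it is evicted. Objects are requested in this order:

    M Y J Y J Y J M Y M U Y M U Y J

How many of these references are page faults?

M → fault, frames {M}
Y → fault, frames {M,Y}
J → fault, evict M, frames {Y,J}
Y → hit
J → hit
Y → hit
J → hit
M → fault, evict Y, frames {J,M}
Y → fault, evict M, frames {J,Y}
M → fault, evict Y, frames {J,M}
U → fault, evict M, frames {J,U}
Y → fault, evict U, frames {J,Y}
M → fault, evict Y, frames {J,M}
U → fault, evict M, frames {J,U}
Y → fault, evict U, frames {J,Y}
J → hit
Page faults: 11.

11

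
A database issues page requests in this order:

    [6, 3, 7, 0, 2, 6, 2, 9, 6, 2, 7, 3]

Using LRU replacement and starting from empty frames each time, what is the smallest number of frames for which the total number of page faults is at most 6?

6

f=1: 12 faults
f=2: 11 faults
f=3: 9 faults
f=4: 9 faults
f=5: 7 faults
f=6: 6 faults
Smallest f with faults ≤ 6 is 6.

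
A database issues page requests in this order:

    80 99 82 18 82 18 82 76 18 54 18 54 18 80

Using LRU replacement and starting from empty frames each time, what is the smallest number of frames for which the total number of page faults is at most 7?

3

f=1: 14 faults
f=2: 8 faults
f=3: 7 faults
f=4: 7 faults
f=5: 7 faults
f=6: 6 faults
Smallest f with faults ≤ 7 is 3.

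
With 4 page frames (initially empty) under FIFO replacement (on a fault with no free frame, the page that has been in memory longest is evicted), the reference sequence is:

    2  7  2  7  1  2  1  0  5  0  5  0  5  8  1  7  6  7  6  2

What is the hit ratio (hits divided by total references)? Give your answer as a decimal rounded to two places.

0.55

2: miss, frames [2]
7: miss, frames [2, 7]
2: hit
7: hit
1: miss, frames [2, 7, 1]
2: hit
1: hit
0: miss, frames [2, 7, 1, 0]
5: miss, evict 2, frames [7, 1, 0, 5]
0: hit
5: hit
0: hit
5: hit
8: miss, evict 7, frames [1, 0, 5, 8]
1: hit
7: miss, evict 1, frames [0, 5, 8, 7]
6: miss, evict 0, frames [5, 8, 7, 6]
7: hit
6: hit
2: miss, evict 5, frames [8, 7, 6, 2]
Hits: 11 of 20 references → 11/20 = 0.5500.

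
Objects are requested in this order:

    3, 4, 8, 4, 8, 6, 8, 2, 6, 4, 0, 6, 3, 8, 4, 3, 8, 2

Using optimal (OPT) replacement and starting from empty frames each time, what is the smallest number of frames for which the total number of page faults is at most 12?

f=1: 18 faults
f=2: 12 faults
f=3: 9 faults
f=4: 8 faults
f=5: 7 faults
f=6: 6 faults
Smallest f with faults ≤ 12 is 2.

2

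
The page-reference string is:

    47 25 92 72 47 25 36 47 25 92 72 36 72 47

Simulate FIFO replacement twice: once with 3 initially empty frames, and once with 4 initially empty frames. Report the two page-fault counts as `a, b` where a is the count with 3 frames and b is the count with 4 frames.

3 frames: F F F F F F F . . F F . . F → 10 faults.
4 frames: F F F F . . F F F F F F . F → 11 faults.
11 > 10: adding a frame increased faults — Belady's anomaly.

10, 11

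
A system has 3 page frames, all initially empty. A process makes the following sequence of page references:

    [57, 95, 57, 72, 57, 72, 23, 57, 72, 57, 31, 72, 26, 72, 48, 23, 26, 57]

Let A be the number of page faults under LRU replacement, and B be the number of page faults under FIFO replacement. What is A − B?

-1

Under LRU: F F . F . . F . . . F . F . F F F F → 10 faults.
Under FIFO: F F . F . . F F . . F F F . F F . F → 11 faults.
A − B = 10 − 11 = -1.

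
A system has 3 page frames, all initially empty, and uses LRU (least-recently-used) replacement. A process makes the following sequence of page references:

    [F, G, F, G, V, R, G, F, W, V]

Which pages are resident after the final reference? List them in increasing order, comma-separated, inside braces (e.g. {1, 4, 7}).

F -> fault, frames {F}
G -> fault, frames {F,G}
F -> hit
G -> hit
V -> fault, frames {F,G,V}
R -> fault, evict F, frames {G,V,R}
G -> hit
F -> fault, evict V, frames {R,G,F}
W -> fault, evict R, frames {G,F,W}
V -> fault, evict G, frames {F,W,V}

{F, V, W}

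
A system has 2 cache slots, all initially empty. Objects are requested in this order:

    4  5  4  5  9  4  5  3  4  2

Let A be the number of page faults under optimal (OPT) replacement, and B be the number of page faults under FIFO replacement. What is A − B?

Under OPT: F F . . F . F F . F → 6 faults.
Under FIFO: F F . . F F F F F F → 8 faults.
A − B = 6 − 8 = -2.

-2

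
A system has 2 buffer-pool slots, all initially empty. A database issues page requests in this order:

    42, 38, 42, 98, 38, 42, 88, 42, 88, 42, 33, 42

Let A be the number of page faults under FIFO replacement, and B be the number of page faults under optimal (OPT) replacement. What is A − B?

1

Under FIFO: F F . F . F F . . . F F → 7 faults.
Under OPT: F F . F . F F . . . F . → 6 faults.
A − B = 7 − 6 = 1.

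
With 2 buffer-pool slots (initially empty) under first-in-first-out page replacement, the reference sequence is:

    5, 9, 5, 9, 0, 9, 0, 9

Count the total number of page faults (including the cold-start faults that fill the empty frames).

5 → fault, frames {5}
9 → fault, frames {5,9}
5 → hit
9 → hit
0 → fault, evict 5, frames {9,0}
9 → hit
0 → hit
9 → hit
Page faults: 3.

3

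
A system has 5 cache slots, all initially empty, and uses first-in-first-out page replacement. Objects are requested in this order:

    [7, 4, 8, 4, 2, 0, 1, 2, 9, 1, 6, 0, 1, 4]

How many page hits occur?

7 -> miss, frames {7}
4 -> miss, frames {7,4}
8 -> miss, frames {7,4,8}
4 -> hit
2 -> miss, frames {7,4,8,2}
0 -> miss, frames {7,4,8,2,0}
1 -> miss, evict 7, frames {4,8,2,0,1}
2 -> hit
9 -> miss, evict 4, frames {8,2,0,1,9}
1 -> hit
6 -> miss, evict 8, frames {2,0,1,9,6}
0 -> hit
1 -> hit
4 -> miss, evict 2, frames {0,1,9,6,4}
Hits: 5.

5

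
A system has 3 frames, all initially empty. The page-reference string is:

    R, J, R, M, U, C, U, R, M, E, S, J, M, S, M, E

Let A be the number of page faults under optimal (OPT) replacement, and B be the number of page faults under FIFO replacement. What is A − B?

Under OPT: F F . F F F . . F F F F . . . F → 10 faults.
Under FIFO: F F . F F F . F F F F F F . . F → 12 faults.
A − B = 10 − 12 = -2.

-2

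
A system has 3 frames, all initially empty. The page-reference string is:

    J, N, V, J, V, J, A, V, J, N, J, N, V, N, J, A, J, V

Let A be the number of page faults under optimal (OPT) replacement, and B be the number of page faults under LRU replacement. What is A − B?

Under OPT: F F F . . . F . . F . . . . . F . . → 6 faults.
Under LRU: F F F . . . F . . F . . . . . F . F → 7 faults.
A − B = 6 − 7 = -1.

-1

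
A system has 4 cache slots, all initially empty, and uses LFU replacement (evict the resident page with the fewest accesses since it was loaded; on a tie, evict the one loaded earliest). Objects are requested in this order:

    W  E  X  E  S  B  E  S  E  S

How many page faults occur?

W -> fault, frames [W]
E -> fault, frames [W, E]
X -> fault, frames [W, E, X]
E -> hit
S -> fault, frames [W, E, X, S]
B -> fault, evict W, frames [E, X, S, B]
E -> hit
S -> hit
E -> hit
S -> hit
Page faults: 5.

5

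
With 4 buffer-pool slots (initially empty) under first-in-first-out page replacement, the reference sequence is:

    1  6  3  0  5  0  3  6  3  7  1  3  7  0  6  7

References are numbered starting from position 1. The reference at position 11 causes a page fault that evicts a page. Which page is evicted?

3

pos 1: 1: fault, frames [1]
pos 2: 6: fault, frames [1, 6]
pos 3: 3: fault, frames [1, 6, 3]
pos 4: 0: fault, frames [1, 6, 3, 0]
pos 5: 5: fault, evict 1, frames [6, 3, 0, 5]
pos 6: 0: hit
pos 7: 3: hit
pos 8: 6: hit
pos 9: 3: hit
pos 10: 7: fault, evict 6, frames [3, 0, 5, 7]
pos 11: 1: fault, evict 3, frames [0, 5, 7, 1]
At position 11, page 3 is evicted.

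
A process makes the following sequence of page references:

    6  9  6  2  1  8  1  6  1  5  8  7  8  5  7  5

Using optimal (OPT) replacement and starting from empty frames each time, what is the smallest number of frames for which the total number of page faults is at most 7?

3

f=1: 16 faults
f=2: 10 faults
f=3: 7 faults
f=4: 7 faults
f=5: 7 faults
f=6: 7 faults
f=7: 7 faults
Smallest f with faults ≤ 7 is 3.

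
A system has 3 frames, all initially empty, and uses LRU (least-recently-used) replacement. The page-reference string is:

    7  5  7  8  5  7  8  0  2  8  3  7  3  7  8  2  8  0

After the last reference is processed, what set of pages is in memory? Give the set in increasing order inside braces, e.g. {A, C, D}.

{0, 2, 8}

7: fault, frames (7)
5: fault, frames (7 5)
7: hit
8: fault, frames (5 7 8)
5: hit
7: hit
8: hit
0: fault, evict 5, frames (7 8 0)
2: fault, evict 7, frames (8 0 2)
8: hit
3: fault, evict 0, frames (2 8 3)
7: fault, evict 2, frames (8 3 7)
3: hit
7: hit
8: hit
2: fault, evict 3, frames (7 8 2)
8: hit
0: fault, evict 7, frames (2 8 0)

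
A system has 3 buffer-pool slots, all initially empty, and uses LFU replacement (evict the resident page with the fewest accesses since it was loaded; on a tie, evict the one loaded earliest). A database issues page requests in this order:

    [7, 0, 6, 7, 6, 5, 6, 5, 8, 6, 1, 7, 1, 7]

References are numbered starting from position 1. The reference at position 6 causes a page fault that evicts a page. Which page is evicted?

pos 1: 7: fault, frames (7)
pos 2: 0: fault, frames (7 0)
pos 3: 6: fault, frames (7 0 6)
pos 4: 7: hit
pos 5: 6: hit
pos 6: 5: fault, evict 0, frames (7 6 5)
At position 6, page 0 is evicted.

0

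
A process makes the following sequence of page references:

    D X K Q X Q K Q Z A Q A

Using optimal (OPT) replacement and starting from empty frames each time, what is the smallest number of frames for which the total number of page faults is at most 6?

f=1: 12 faults
f=2: 7 faults
f=3: 6 faults
f=4: 6 faults
f=5: 6 faults
f=6: 6 faults
Smallest f with faults ≤ 6 is 3.

3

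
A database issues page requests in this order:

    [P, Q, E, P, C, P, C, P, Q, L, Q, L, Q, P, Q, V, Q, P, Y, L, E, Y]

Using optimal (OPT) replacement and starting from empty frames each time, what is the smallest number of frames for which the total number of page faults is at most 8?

f=1: 22 faults
f=2: 12 faults
f=3: 9 faults
f=4: 8 faults
f=5: 7 faults
f=6: 7 faults
f=7: 7 faults
Smallest f with faults ≤ 8 is 4.

4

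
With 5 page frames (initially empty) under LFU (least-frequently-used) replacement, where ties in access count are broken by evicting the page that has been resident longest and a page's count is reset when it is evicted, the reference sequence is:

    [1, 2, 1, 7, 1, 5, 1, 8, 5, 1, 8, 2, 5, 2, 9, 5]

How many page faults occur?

6

1 → fault, frames (1)
2 → fault, frames (1 2)
1 → hit
7 → fault, frames (1 2 7)
1 → hit
5 → fault, frames (1 2 7 5)
1 → hit
8 → fault, frames (1 2 7 5 8)
5 → hit
1 → hit
8 → hit
2 → hit
5 → hit
2 → hit
9 → fault, evict 7, frames (1 2 5 8 9)
5 → hit
Page faults: 6.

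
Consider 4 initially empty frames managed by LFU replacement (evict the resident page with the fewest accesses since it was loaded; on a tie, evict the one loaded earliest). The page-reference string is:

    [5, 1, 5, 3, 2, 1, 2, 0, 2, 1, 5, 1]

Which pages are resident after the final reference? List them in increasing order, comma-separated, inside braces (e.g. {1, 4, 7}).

{0, 1, 2, 5}

5: fault, frames (5)
1: fault, frames (5 1)
5: hit
3: fault, frames (5 1 3)
2: fault, frames (5 1 3 2)
1: hit
2: hit
0: fault, evict 3, frames (5 1 2 0)
2: hit
1: hit
5: hit
1: hit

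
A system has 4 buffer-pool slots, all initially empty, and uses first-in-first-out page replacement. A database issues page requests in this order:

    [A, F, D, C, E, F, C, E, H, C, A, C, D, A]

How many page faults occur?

A → fault, frames [A]
F → fault, frames [A, F]
D → fault, frames [A, F, D]
C → fault, frames [A, F, D, C]
E → fault, evict A, frames [F, D, C, E]
F → hit
C → hit
E → hit
H → fault, evict F, frames [D, C, E, H]
C → hit
A → fault, evict D, frames [C, E, H, A]
C → hit
D → fault, evict C, frames [E, H, A, D]
A → hit
Page faults: 8.

8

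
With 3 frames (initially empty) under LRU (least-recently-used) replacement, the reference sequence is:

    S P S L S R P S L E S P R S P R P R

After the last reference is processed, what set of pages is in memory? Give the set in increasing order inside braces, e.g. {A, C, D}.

S → miss, frames (S)
P → miss, frames (S P)
S → hit
L → miss, frames (P S L)
S → hit
R → miss, evict P, frames (L S R)
P → miss, evict L, frames (S R P)
S → hit
L → miss, evict R, frames (P S L)
E → miss, evict P, frames (S L E)
S → hit
P → miss, evict L, frames (E S P)
R → miss, evict E, frames (S P R)
S → hit
P → hit
R → hit
P → hit
R → hit

{P, R, S}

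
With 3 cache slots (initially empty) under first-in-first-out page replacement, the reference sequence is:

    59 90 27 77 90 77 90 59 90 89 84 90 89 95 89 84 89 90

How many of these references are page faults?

10

59 → fault, frames {59}
90 → fault, frames {59,90}
27 → fault, frames {59,90,27}
77 → fault, evict 59, frames {90,27,77}
90 → hit
77 → hit
90 → hit
59 → fault, evict 90, frames {27,77,59}
90 → fault, evict 27, frames {77,59,90}
89 → fault, evict 77, frames {59,90,89}
84 → fault, evict 59, frames {90,89,84}
90 → hit
89 → hit
95 → fault, evict 90, frames {89,84,95}
89 → hit
84 → hit
89 → hit
90 → fault, evict 89, frames {84,95,90}
Page faults: 10.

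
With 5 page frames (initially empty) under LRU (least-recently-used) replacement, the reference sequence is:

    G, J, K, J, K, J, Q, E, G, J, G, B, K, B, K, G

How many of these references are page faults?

G -> miss, frames [G]
J -> miss, frames [G, J]
K -> miss, frames [G, J, K]
J -> hit
K -> hit
J -> hit
Q -> miss, frames [G, K, J, Q]
E -> miss, frames [G, K, J, Q, E]
G -> hit
J -> hit
G -> hit
B -> miss, evict K, frames [Q, E, J, G, B]
K -> miss, evict Q, frames [E, J, G, B, K]
B -> hit
K -> hit
G -> hit
Page faults: 7.

7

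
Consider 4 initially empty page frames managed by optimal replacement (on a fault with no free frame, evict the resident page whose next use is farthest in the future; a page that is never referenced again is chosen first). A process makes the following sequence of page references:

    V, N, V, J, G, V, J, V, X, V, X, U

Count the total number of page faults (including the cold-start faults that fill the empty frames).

V -> fault, frames {V}
N -> fault, frames {V,N}
V -> hit
J -> fault, frames {V,N,J}
G -> fault, frames {V,N,J,G}
V -> hit
J -> hit
V -> hit
X -> fault, evict G, frames {V,N,J,X}
V -> hit
X -> hit
U -> fault, evict X, frames {V,N,J,U}
Page faults: 6.

6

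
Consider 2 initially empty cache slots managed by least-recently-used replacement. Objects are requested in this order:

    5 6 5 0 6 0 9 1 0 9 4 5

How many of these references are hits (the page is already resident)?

5 → fault, frames [5]
6 → fault, frames [5, 6]
5 → hit
0 → fault, evict 6, frames [5, 0]
6 → fault, evict 5, frames [0, 6]
0 → hit
9 → fault, evict 6, frames [0, 9]
1 → fault, evict 0, frames [9, 1]
0 → fault, evict 9, frames [1, 0]
9 → fault, evict 1, frames [0, 9]
4 → fault, evict 0, frames [9, 4]
5 → fault, evict 9, frames [4, 5]
Hits: 2.

2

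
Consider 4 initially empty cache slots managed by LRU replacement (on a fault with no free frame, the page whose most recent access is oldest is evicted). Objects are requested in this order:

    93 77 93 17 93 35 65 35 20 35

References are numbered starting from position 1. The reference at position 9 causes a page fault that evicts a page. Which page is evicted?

pos 1: 93 -> fault, frames (93)
pos 2: 77 -> fault, frames (93 77)
pos 3: 93 -> hit
pos 4: 17 -> fault, frames (77 93 17)
pos 5: 93 -> hit
pos 6: 35 -> fault, frames (77 17 93 35)
pos 7: 65 -> fault, evict 77, frames (17 93 35 65)
pos 8: 35 -> hit
pos 9: 20 -> fault, evict 17, frames (93 65 35 20)
At position 9, page 17 is evicted.

17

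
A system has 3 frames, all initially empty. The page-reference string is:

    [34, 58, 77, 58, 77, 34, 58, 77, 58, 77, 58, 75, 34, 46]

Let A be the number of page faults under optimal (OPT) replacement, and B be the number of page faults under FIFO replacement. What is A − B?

-1

Under OPT: F F F . . . . . . . . F . F → 5 faults.
Under FIFO: F F F . . . . . . . . F F F → 6 faults.
A − B = 5 − 6 = -1.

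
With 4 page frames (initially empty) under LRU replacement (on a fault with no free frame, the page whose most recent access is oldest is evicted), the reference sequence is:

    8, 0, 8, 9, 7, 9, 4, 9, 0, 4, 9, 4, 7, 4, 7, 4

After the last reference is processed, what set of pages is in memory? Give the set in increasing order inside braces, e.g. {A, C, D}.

{0, 4, 7, 9}

8 → miss, frames [8]
0 → miss, frames [8, 0]
8 → hit
9 → miss, frames [0, 8, 9]
7 → miss, frames [0, 8, 9, 7]
9 → hit
4 → miss, evict 0, frames [8, 7, 9, 4]
9 → hit
0 → miss, evict 8, frames [7, 4, 9, 0]
4 → hit
9 → hit
4 → hit
7 → hit
4 → hit
7 → hit
4 → hit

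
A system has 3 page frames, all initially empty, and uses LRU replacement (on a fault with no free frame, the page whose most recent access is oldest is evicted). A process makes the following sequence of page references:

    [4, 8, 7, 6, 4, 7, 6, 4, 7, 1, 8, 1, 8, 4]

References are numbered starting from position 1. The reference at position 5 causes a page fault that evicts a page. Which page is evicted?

pos 1: 4 -> miss, frames [4]
pos 2: 8 -> miss, frames [4, 8]
pos 3: 7 -> miss, frames [4, 8, 7]
pos 4: 6 -> miss, evict 4, frames [8, 7, 6]
pos 5: 4 -> miss, evict 8, frames [7, 6, 4]
At position 5, page 8 is evicted.

8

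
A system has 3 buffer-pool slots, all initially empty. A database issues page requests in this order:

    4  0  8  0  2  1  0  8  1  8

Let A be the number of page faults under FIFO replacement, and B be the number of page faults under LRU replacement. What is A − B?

1

Under FIFO: F F F . F F F F . . → 7 faults.
Under LRU: F F F . F F . F . . → 6 faults.
A − B = 7 − 6 = 1.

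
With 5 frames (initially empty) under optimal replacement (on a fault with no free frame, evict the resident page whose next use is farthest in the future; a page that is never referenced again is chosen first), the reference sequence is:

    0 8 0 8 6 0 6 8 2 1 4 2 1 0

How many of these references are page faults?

0 -> fault, frames {0}
8 -> fault, frames {0,8}
0 -> hit
8 -> hit
6 -> fault, frames {0,8,6}
0 -> hit
6 -> hit
8 -> hit
2 -> fault, frames {0,8,6,2}
1 -> fault, frames {0,8,6,2,1}
4 -> fault, evict 6, frames {0,8,2,1,4}
2 -> hit
1 -> hit
0 -> hit
Page faults: 6.

6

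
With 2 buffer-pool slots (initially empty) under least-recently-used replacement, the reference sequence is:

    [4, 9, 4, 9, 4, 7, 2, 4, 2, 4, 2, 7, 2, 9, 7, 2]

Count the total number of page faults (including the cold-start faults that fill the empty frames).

4 -> fault, frames [4]
9 -> fault, frames [4, 9]
4 -> hit
9 -> hit
4 -> hit
7 -> fault, evict 9, frames [4, 7]
2 -> fault, evict 4, frames [7, 2]
4 -> fault, evict 7, frames [2, 4]
2 -> hit
4 -> hit
2 -> hit
7 -> fault, evict 4, frames [2, 7]
2 -> hit
9 -> fault, evict 7, frames [2, 9]
7 -> fault, evict 2, frames [9, 7]
2 -> fault, evict 9, frames [7, 2]
Page faults: 9.

9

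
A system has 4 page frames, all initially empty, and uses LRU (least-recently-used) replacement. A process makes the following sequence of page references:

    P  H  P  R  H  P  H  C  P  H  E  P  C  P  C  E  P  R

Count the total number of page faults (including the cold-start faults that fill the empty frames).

6

P -> miss, frames (P)
H -> miss, frames (P H)
P -> hit
R -> miss, frames (H P R)
H -> hit
P -> hit
H -> hit
C -> miss, frames (R P H C)
P -> hit
H -> hit
E -> miss, evict R, frames (C P H E)
P -> hit
C -> hit
P -> hit
C -> hit
E -> hit
P -> hit
R -> miss, evict H, frames (C E P R)
Page faults: 6.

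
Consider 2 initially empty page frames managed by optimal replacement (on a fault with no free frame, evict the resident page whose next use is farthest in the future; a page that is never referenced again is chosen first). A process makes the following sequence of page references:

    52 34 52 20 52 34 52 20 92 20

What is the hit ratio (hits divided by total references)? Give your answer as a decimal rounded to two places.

52: fault, frames [52]
34: fault, frames [52, 34]
52: hit
20: fault, evict 34, frames [52, 20]
52: hit
34: fault, evict 20, frames [52, 34]
52: hit
20: fault, evict 34, frames [52, 20]
92: fault, evict 52, frames [20, 92]
20: hit
Hits: 4 of 10 references → 4/10 = 0.4000.

0.40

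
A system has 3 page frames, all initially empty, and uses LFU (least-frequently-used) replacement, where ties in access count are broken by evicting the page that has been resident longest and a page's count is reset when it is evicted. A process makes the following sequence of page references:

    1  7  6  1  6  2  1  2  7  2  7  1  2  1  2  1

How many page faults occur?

1 -> miss, frames (1)
7 -> miss, frames (1 7)
6 -> miss, frames (1 7 6)
1 -> hit
6 -> hit
2 -> miss, evict 7, frames (1 6 2)
1 -> hit
2 -> hit
7 -> miss, evict 6, frames (1 2 7)
2 -> hit
7 -> hit
1 -> hit
2 -> hit
1 -> hit
2 -> hit
1 -> hit
Page faults: 5.

5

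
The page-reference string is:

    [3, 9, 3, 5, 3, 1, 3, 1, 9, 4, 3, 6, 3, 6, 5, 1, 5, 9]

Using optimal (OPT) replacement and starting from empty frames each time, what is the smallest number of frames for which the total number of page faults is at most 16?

f=1: 18 faults
f=2: 10 faults
f=3: 8 faults
f=4: 7 faults
f=5: 6 faults
f=6: 6 faults
Smallest f with faults ≤ 16 is 2.

2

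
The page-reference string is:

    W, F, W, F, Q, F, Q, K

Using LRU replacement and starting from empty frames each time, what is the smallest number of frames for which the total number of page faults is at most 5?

f=1: 8 faults
f=2: 4 faults
f=3: 4 faults
f=4: 4 faults
Smallest f with faults ≤ 5 is 2.

2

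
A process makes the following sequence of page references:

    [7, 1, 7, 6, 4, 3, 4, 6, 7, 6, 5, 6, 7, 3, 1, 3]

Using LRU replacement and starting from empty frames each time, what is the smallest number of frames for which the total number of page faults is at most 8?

f=1: 16 faults
f=2: 11 faults
f=3: 9 faults
f=4: 8 faults
f=5: 7 faults
f=6: 6 faults
Smallest f with faults ≤ 8 is 4.

4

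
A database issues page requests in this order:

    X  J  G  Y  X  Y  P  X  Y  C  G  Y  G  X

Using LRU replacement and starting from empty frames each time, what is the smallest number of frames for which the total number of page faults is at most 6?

5

f=1: 14 faults
f=2: 12 faults
f=3: 9 faults
f=4: 7 faults
f=5: 6 faults
f=6: 6 faults
Smallest f with faults ≤ 6 is 5.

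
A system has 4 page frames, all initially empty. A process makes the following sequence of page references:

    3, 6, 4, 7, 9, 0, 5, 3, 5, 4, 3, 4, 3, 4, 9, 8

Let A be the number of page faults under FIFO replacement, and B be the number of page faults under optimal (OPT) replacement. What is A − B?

Under FIFO: F F F F F F F F . F . . . . F F → 11 faults.
Under OPT: F F F F F F F . . . . . . . . F → 8 faults.
A − B = 11 − 8 = 3.

3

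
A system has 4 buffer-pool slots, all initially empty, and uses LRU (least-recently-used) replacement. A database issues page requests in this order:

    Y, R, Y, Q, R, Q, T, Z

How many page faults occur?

5

Y → fault, frames {Y}
R → fault, frames {Y,R}
Y → hit
Q → fault, frames {R,Y,Q}
R → hit
Q → hit
T → fault, frames {Y,R,Q,T}
Z → fault, evict Y, frames {R,Q,T,Z}
Page faults: 5.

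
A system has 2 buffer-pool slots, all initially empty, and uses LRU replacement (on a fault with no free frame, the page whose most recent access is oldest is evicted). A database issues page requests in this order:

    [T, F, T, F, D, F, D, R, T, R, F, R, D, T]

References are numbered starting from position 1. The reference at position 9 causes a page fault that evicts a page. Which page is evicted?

D

pos 1: T: fault, frames [T]
pos 2: F: fault, frames [T, F]
pos 3: T: hit
pos 4: F: hit
pos 5: D: fault, evict T, frames [F, D]
pos 6: F: hit
pos 7: D: hit
pos 8: R: fault, evict F, frames [D, R]
pos 9: T: fault, evict D, frames [R, T]
At position 9, page D is evicted.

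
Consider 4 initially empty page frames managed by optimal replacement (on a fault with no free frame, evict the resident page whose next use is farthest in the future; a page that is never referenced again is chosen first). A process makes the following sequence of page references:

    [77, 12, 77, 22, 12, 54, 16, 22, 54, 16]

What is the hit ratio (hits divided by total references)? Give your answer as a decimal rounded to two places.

0.50

77 -> fault, frames [77]
12 -> fault, frames [77, 12]
77 -> hit
22 -> fault, frames [77, 12, 22]
12 -> hit
54 -> fault, frames [77, 12, 22, 54]
16 -> fault, evict 12, frames [77, 22, 54, 16]
22 -> hit
54 -> hit
16 -> hit
Hits: 5 of 10 references → 5/10 = 0.5000.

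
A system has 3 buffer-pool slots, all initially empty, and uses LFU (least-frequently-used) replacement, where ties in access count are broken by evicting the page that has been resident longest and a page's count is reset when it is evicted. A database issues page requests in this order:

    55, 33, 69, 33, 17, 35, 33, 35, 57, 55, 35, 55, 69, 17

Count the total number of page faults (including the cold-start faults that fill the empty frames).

55 -> miss, frames [55]
33 -> miss, frames [55, 33]
69 -> miss, frames [55, 33, 69]
33 -> hit
17 -> miss, evict 55, frames [33, 69, 17]
35 -> miss, evict 69, frames [33, 17, 35]
33 -> hit
35 -> hit
57 -> miss, evict 17, frames [33, 35, 57]
55 -> miss, evict 57, frames [33, 35, 55]
35 -> hit
55 -> hit
69 -> miss, evict 55, frames [33, 35, 69]
17 -> miss, evict 69, frames [33, 35, 17]
Page faults: 9.

9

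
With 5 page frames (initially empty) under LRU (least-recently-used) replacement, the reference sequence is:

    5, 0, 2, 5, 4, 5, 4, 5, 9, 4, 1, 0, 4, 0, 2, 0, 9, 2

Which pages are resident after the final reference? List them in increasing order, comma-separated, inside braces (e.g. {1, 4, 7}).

{0, 1, 2, 4, 9}

5 → miss, frames (5)
0 → miss, frames (5 0)
2 → miss, frames (5 0 2)
5 → hit
4 → miss, frames (0 2 5 4)
5 → hit
4 → hit
5 → hit
9 → miss, frames (0 2 4 5 9)
4 → hit
1 → miss, evict 0, frames (2 5 9 4 1)
0 → miss, evict 2, frames (5 9 4 1 0)
4 → hit
0 → hit
2 → miss, evict 5, frames (9 1 4 0 2)
0 → hit
9 → hit
2 → hit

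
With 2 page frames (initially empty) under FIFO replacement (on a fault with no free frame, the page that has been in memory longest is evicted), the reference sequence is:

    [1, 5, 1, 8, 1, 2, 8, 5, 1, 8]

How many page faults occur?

9

1 → fault, frames [1]
5 → fault, frames [1, 5]
1 → hit
8 → fault, evict 1, frames [5, 8]
1 → fault, evict 5, frames [8, 1]
2 → fault, evict 8, frames [1, 2]
8 → fault, evict 1, frames [2, 8]
5 → fault, evict 2, frames [8, 5]
1 → fault, evict 8, frames [5, 1]
8 → fault, evict 5, frames [1, 8]
Page faults: 9.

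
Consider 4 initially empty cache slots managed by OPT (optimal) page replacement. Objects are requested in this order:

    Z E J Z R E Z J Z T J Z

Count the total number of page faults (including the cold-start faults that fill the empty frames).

Z: miss, frames [Z]
E: miss, frames [Z, E]
J: miss, frames [Z, E, J]
Z: hit
R: miss, frames [Z, E, J, R]
E: hit
Z: hit
J: hit
Z: hit
T: miss, evict R, frames [Z, E, J, T]
J: hit
Z: hit
Page faults: 5.

5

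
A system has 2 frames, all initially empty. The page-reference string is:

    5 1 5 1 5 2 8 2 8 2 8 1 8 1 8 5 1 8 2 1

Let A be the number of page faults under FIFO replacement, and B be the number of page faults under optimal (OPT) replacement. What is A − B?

1

Under FIFO: F F . . . F F . . . . F . . . F . F F F → 9 faults.
Under OPT: F F . . . F F . . . . F . . . F . F F . → 8 faults.
A − B = 9 − 8 = 1.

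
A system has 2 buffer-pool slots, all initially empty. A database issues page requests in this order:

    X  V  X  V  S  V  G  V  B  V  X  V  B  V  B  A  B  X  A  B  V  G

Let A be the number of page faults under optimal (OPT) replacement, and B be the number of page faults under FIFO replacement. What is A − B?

Under OPT: F F . . F . F . F . F . F . . F . F . F F F → 12 faults.
Under FIFO: F F . . F . F F F . F F F . . F . F . F F F → 14 faults.
A − B = 12 − 14 = -2.

-2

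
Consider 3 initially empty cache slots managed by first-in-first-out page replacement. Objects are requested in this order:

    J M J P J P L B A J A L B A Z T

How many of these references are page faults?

12

J → miss, frames (J)
M → miss, frames (J M)
J → hit
P → miss, frames (J M P)
J → hit
P → hit
L → miss, evict J, frames (M P L)
B → miss, evict M, frames (P L B)
A → miss, evict P, frames (L B A)
J → miss, evict L, frames (B A J)
A → hit
L → miss, evict B, frames (A J L)
B → miss, evict A, frames (J L B)
A → miss, evict J, frames (L B A)
Z → miss, evict L, frames (B A Z)
T → miss, evict B, frames (A Z T)
Page faults: 12.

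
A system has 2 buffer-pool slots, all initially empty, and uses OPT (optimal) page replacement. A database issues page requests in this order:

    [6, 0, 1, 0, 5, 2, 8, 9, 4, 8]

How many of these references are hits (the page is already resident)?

2

6: miss, frames {6}
0: miss, frames {6,0}
1: miss, evict 6, frames {0,1}
0: hit
5: miss, evict 1, frames {0,5}
2: miss, evict 5, frames {0,2}
8: miss, evict 2, frames {0,8}
9: miss, evict 0, frames {8,9}
4: miss, evict 9, frames {8,4}
8: hit
Hits: 2.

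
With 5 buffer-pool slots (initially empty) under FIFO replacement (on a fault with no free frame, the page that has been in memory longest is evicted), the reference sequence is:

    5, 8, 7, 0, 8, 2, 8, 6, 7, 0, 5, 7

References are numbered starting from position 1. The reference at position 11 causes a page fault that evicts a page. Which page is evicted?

pos 1: 5: miss, frames [5]
pos 2: 8: miss, frames [5, 8]
pos 3: 7: miss, frames [5, 8, 7]
pos 4: 0: miss, frames [5, 8, 7, 0]
pos 5: 8: hit
pos 6: 2: miss, frames [5, 8, 7, 0, 2]
pos 7: 8: hit
pos 8: 6: miss, evict 5, frames [8, 7, 0, 2, 6]
pos 9: 7: hit
pos 10: 0: hit
pos 11: 5: miss, evict 8, frames [7, 0, 2, 6, 5]
At position 11, page 8 is evicted.

8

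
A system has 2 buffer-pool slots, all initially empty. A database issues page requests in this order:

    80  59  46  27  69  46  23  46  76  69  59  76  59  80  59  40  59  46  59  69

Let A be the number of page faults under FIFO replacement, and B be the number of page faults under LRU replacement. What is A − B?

Under FIFO: F F F F F F F . F F F F . F F F . F F F → 17 faults.
Under LRU: F F F F F F F . F F F F . F . F . F . F → 15 faults.
A − B = 17 − 15 = 2.

2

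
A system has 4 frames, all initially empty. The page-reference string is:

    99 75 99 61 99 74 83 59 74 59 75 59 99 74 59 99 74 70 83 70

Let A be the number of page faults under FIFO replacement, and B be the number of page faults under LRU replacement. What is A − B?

1

Under FIFO: F F . F . F F F . . F . F F . . . F F . → 11 faults.
Under LRU: F F . F . F F F . . F . F . . . . F F . → 10 faults.
A − B = 11 − 10 = 1.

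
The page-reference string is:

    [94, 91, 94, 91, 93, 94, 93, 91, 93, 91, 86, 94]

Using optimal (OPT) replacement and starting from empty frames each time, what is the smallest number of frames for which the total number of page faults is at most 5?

3

f=1: 12 faults
f=2: 6 faults
f=3: 4 faults
f=4: 4 faults
Smallest f with faults ≤ 5 is 3.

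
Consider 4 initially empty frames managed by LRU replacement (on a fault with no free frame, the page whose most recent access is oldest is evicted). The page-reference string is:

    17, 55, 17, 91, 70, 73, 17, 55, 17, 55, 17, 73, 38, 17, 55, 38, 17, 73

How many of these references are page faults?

7

17: miss, frames [17]
55: miss, frames [17, 55]
17: hit
91: miss, frames [55, 17, 91]
70: miss, frames [55, 17, 91, 70]
73: miss, evict 55, frames [17, 91, 70, 73]
17: hit
55: miss, evict 91, frames [70, 73, 17, 55]
17: hit
55: hit
17: hit
73: hit
38: miss, evict 70, frames [55, 17, 73, 38]
17: hit
55: hit
38: hit
17: hit
73: hit
Page faults: 7.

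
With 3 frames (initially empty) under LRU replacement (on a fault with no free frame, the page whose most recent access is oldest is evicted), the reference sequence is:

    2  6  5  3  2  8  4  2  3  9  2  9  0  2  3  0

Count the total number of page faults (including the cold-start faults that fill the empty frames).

2: fault, frames (2)
6: fault, frames (2 6)
5: fault, frames (2 6 5)
3: fault, evict 2, frames (6 5 3)
2: fault, evict 6, frames (5 3 2)
8: fault, evict 5, frames (3 2 8)
4: fault, evict 3, frames (2 8 4)
2: hit
3: fault, evict 8, frames (4 2 3)
9: fault, evict 4, frames (2 3 9)
2: hit
9: hit
0: fault, evict 3, frames (2 9 0)
2: hit
3: fault, evict 9, frames (0 2 3)
0: hit
Page faults: 11.

11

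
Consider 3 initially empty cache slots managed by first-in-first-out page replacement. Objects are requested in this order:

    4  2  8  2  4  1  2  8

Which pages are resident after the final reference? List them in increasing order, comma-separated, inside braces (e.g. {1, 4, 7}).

4 -> fault, frames [4]
2 -> fault, frames [4, 2]
8 -> fault, frames [4, 2, 8]
2 -> hit
4 -> hit
1 -> fault, evict 4, frames [2, 8, 1]
2 -> hit
8 -> hit

{1, 2, 8}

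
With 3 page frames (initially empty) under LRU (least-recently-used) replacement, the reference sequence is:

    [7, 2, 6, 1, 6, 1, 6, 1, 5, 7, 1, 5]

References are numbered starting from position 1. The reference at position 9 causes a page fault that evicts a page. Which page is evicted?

2

pos 1: 7: fault, frames (7)
pos 2: 2: fault, frames (7 2)
pos 3: 6: fault, frames (7 2 6)
pos 4: 1: fault, evict 7, frames (2 6 1)
pos 5: 6: hit
pos 6: 1: hit
pos 7: 6: hit
pos 8: 1: hit
pos 9: 5: fault, evict 2, frames (6 1 5)
At position 9, page 2 is evicted.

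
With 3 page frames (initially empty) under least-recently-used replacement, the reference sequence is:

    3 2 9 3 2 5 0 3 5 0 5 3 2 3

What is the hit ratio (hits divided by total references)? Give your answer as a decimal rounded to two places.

3 -> fault, frames (3)
2 -> fault, frames (3 2)
9 -> fault, frames (3 2 9)
3 -> hit
2 -> hit
5 -> fault, evict 9, frames (3 2 5)
0 -> fault, evict 3, frames (2 5 0)
3 -> fault, evict 2, frames (5 0 3)
5 -> hit
0 -> hit
5 -> hit
3 -> hit
2 -> fault, evict 0, frames (5 3 2)
3 -> hit
Hits: 7 of 14 references → 7/14 = 0.5000.

0.50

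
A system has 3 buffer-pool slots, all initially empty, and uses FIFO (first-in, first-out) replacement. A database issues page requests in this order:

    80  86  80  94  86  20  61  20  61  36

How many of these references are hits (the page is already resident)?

80: miss, frames [80]
86: miss, frames [80, 86]
80: hit
94: miss, frames [80, 86, 94]
86: hit
20: miss, evict 80, frames [86, 94, 20]
61: miss, evict 86, frames [94, 20, 61]
20: hit
61: hit
36: miss, evict 94, frames [20, 61, 36]
Hits: 4.

4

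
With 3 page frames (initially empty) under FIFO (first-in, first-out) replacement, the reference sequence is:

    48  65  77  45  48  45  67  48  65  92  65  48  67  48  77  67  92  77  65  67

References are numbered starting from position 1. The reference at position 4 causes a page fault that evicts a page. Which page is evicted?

pos 1: 48: fault, frames (48)
pos 2: 65: fault, frames (48 65)
pos 3: 77: fault, frames (48 65 77)
pos 4: 45: fault, evict 48, frames (65 77 45)
At position 4, page 48 is evicted.

48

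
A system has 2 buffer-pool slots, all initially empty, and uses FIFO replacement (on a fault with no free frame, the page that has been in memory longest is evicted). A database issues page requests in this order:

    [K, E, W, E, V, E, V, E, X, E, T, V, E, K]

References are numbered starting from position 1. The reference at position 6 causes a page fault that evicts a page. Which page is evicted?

W

pos 1: K -> fault, frames [K]
pos 2: E -> fault, frames [K, E]
pos 3: W -> fault, evict K, frames [E, W]
pos 4: E -> hit
pos 5: V -> fault, evict E, frames [W, V]
pos 6: E -> fault, evict W, frames [V, E]
At position 6, page W is evicted.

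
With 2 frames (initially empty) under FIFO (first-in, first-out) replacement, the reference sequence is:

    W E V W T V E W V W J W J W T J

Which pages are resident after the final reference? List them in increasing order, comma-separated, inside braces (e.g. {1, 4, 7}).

{J, T}

W → fault, frames {W}
E → fault, frames {W,E}
V → fault, evict W, frames {E,V}
W → fault, evict E, frames {V,W}
T → fault, evict V, frames {W,T}
V → fault, evict W, frames {T,V}
E → fault, evict T, frames {V,E}
W → fault, evict V, frames {E,W}
V → fault, evict E, frames {W,V}
W → hit
J → fault, evict W, frames {V,J}
W → fault, evict V, frames {J,W}
J → hit
W → hit
T → fault, evict J, frames {W,T}
J → fault, evict W, frames {T,J}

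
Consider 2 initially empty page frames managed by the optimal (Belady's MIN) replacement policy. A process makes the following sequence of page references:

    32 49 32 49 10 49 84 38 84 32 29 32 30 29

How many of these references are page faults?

32 → miss, frames {32}
49 → miss, frames {32,49}
32 → hit
49 → hit
10 → miss, evict 32, frames {49,10}
49 → hit
84 → miss, evict 10, frames {49,84}
38 → miss, evict 49, frames {84,38}
84 → hit
32 → miss, evict 38, frames {84,32}
29 → miss, evict 84, frames {32,29}
32 → hit
30 → miss, evict 32, frames {29,30}
29 → hit
Page faults: 8.

8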